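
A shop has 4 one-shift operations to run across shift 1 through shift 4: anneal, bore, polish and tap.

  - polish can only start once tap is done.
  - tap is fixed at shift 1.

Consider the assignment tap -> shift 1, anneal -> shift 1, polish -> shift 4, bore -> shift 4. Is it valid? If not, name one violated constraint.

Yes, all constraints hold

tap is fixed at shift 1 — holds.
polish can only start once tap is done — holds.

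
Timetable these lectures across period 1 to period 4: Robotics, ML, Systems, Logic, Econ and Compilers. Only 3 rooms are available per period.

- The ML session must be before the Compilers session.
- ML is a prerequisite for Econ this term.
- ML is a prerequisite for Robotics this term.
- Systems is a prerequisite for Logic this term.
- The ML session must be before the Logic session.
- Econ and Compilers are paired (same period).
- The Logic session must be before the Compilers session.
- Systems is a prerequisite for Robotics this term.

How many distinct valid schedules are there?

15

Splitting on Robotics: it can be period 2 (3), period 3 (6), period 4 (6). Listing each branch's schedules as (ML, Systems, Logic, Econ, Compilers) by period number:
Robotics=period 2: (1,1,2,3,3) (1,1,2,4,4) (1,1,3,4,4) — 3.
Robotics=period 3: (1,1,2,3,3) (1,1,2,4,4) (1,1,3,4,4) (1,2,3,4,4) (2,1,3,4,4) (2,2,3,4,4) — 6.
Robotics=period 4: (1,1,2,3,3) (1,1,2,4,4) (1,1,3,4,4) (1,2,3,4,4) (2,1,3,4,4) (2,2,3,4,4) — 6.
Summing: 3 + 6 + 6 = 15.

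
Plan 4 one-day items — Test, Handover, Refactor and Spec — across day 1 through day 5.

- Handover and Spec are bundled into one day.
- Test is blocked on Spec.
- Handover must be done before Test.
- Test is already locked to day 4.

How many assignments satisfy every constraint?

15

Splitting on Handover: it can be day 1 (5), day 2 (5), day 3 (5). Listing each branch's schedules as (Test, Refactor, Spec) by day number:
Handover=day 1: (4,1,1) (4,2,1) (4,3,1) (4,4,1) (4,5,1) — 5.
Handover=day 2: (4,1,2) (4,2,2) (4,3,2) (4,4,2) (4,5,2) — 5.
Handover=day 3: (4,1,3) (4,2,3) (4,3,3) (4,4,3) (4,5,3) — 5.
Summing: 5 + 5 + 5 = 15.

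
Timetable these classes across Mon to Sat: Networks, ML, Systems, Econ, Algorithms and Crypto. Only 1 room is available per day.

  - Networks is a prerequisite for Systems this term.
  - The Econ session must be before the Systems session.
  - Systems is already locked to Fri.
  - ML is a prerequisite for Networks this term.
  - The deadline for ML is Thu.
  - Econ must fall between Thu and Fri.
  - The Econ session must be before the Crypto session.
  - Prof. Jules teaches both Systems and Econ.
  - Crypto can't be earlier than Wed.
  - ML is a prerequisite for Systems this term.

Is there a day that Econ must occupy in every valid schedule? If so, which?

Econ's window is Thu–Fri.
Systems is fixed at Fri, and Econ can't share a day with Systems.
So Econ must be Thu.

Thu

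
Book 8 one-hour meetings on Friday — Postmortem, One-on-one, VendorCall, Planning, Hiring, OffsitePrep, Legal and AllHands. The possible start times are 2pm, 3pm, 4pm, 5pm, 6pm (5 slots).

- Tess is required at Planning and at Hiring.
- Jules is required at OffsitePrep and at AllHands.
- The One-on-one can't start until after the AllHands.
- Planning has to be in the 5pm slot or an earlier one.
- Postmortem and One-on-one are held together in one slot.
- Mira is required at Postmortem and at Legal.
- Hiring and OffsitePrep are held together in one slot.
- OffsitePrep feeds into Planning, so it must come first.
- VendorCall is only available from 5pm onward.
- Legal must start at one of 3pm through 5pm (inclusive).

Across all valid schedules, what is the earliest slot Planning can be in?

Precedence pushes Planning to at least 3pm; Planning's own window allows nothing later than 5pm.
Planning at 3pm is achievable: VendorCall in 5pm, Legal in 3pm, Planning in 3pm, OffsitePrep in 2pm, AllHands in 3pm, Postmortem in 4pm, One-on-one in 4pm, Hiring in 2pm.

3pm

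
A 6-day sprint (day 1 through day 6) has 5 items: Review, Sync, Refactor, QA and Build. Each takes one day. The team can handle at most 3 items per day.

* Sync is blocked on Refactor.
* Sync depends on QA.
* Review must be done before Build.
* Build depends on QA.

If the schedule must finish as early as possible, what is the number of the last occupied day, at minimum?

The precedence chain requires at least 2 distinct days.
With at most 3 per day and 5 work items, at least 2 days are needed.
2 works (last occupied day: day 2): for example Build -> day 2, Sync -> day 2, Review -> day 1, Refactor -> day 1, QA -> day 1.

2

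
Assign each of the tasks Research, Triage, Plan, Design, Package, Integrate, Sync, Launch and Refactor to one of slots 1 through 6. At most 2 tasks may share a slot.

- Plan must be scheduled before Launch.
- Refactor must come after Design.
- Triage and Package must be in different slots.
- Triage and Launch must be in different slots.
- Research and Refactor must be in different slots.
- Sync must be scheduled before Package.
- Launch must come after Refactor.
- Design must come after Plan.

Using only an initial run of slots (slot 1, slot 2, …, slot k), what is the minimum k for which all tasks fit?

The precedence chain requires at least 4 distinct slots.
With at most 2 per slot and 9 tasks, at least 5 slots are needed.
5 works (last occupied slot: 5): for example Integrate=5, Design=2, Plan=1, Launch=4, Triage=3, Package=2, Sync=1, Research=4, Refactor=3.

5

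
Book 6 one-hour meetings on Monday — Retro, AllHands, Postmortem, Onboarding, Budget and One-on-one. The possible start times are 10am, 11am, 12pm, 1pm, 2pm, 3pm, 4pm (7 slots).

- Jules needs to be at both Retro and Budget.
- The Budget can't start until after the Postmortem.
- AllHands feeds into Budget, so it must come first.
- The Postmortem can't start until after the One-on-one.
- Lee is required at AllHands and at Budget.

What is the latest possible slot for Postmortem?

Precedence pushes Postmortem to at least 11am; downstream work caps Postmortem at 3pm.
Postmortem at 3pm is achievable: Budget -> 4pm; Onboarding -> 10am; Retro -> 10am; AllHands -> 10am; One-on-one -> 10am; Postmortem -> 3pm.

3pm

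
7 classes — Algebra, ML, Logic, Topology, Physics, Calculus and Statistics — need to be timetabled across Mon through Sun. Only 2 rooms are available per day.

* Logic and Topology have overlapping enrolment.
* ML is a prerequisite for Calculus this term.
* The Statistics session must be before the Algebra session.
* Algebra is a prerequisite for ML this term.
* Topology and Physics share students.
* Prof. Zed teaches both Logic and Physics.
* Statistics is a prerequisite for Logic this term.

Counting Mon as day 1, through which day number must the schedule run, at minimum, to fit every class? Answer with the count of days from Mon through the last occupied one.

The precedence chain requires at least 4 distinct days.
With at most 2 per day and 7 classes, at least 4 days are needed.
4 works (last occupied day: Thu): for example ML -> Wed, Topology -> Mon, Calculus -> Thu, Statistics -> Mon, Algebra -> Tue, Logic -> Tue, Physics -> Wed.

4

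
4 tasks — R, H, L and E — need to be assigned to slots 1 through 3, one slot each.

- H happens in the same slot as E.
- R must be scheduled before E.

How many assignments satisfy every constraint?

9

Splitting on R: it can be 1 (6), 2 (3). Listing each branch's schedules as (H, L, E):
R=1: (2,1,2) (2,2,2) (2,3,2) (3,1,3) (3,2,3) (3,3,3) — 6.
R=2: (3,1,3) (3,2,3) (3,3,3) — 3.
Summing: 6 + 3 = 9.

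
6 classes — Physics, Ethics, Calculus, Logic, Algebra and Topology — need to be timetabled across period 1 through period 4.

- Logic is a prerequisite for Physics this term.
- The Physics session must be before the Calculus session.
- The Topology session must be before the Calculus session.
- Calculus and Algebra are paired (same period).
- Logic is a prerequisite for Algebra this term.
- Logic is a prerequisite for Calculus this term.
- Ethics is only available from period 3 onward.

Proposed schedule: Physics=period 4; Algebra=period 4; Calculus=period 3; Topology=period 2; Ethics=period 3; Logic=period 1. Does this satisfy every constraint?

No. The Physics session must be before the Calculus session is not satisfied.

Logic is a prerequisite for Calculus this term — holds.
The Physics session must be before the Calculus session — violated.
Logic is a prerequisite for Physics this term — holds.
The Topology session must be before the Calculus session — holds.
Ethics is only available from period 3 onward — holds.
Calculus and Algebra are paired (same period) — violated.
Logic is a prerequisite for Algebra this term — holds.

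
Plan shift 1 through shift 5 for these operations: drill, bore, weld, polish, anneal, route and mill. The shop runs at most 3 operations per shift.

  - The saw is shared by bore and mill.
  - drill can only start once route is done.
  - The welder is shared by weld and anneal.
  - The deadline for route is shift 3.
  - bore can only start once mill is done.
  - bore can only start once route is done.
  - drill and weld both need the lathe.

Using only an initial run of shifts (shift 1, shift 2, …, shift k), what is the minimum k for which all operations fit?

3

The precedence chain requires at least 2 distinct shifts.
With at most 3 per shift and 7 operations, at least 3 shifts are needed.
3 works (last occupied shift: shift 3): for example bore -> shift 2, weld -> shift 1, drill -> shift 2, mill -> shift 1, route -> shift 1, anneal -> shift 3, polish -> shift 2.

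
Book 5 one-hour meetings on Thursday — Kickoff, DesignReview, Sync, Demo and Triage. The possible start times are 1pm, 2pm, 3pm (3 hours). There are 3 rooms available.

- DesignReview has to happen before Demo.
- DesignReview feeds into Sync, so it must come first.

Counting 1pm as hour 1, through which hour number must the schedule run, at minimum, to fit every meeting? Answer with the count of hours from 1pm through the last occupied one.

2

The precedence chain requires at least 2 distinct hours.
With at most 3 per hour and 5 meetings, at least 2 hours are needed.
2 works (last occupied hour: 2pm): for example Kickoff -> 1pm; Triage -> 1pm; Sync -> 2pm; Demo -> 2pm; DesignReview -> 1pm.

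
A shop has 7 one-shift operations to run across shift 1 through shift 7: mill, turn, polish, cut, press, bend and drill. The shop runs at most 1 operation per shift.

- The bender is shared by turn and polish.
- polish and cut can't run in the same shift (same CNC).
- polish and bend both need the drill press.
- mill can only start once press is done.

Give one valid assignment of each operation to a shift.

mill -> shift 2, polish -> shift 4, bend -> shift 6, press -> shift 1, drill -> shift 7, turn -> shift 3, cut -> shift 5

Checking: press(shift 1) before mill(shift 2); turn(shift 3) != polish(shift 4); polish(shift 4) != cut(shift 5); polish(shift 4) != bend(shift 6); max 1 per shift (cap 1).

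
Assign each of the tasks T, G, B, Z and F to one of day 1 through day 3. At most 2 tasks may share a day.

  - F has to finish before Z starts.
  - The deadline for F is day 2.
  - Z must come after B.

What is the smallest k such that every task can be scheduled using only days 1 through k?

3 days

The precedence chain requires at least 2 distinct days.
With at most 2 per day and 5 tasks, at least 3 days are needed.
3 works (last occupied day: day 3): for example G in day 3; Z in day 2; F in day 1; B in day 1; T in day 2.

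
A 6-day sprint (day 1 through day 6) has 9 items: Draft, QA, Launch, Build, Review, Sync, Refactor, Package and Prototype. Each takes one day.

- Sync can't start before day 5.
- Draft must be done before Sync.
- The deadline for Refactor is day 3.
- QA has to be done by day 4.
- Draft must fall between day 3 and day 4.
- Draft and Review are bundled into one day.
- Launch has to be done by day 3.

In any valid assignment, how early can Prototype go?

day 1

Prototype at day 1 is achievable: Package -> day 1; Build -> day 1; Launch -> day 1; Review -> day 3; QA -> day 1; Draft -> day 3; Sync -> day 5; Prototype -> day 1; Refactor -> day 1.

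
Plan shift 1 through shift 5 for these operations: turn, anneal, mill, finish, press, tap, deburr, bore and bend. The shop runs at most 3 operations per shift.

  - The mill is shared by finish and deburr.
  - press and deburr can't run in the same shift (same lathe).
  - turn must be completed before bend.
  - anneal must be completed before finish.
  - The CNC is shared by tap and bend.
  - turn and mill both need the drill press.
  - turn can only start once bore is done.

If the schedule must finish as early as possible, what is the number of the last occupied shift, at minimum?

3

The precedence chain requires at least 3 distinct shifts.
With at most 3 per shift and 9 operations, at least 3 shifts are needed.
3 works (last occupied shift: shift 3): for example turn -> shift 2, finish -> shift 2, bore -> shift 1, mill -> shift 3, deburr -> shift 3, bend -> shift 3, press -> shift 1, anneal -> shift 1, tap -> shift 2.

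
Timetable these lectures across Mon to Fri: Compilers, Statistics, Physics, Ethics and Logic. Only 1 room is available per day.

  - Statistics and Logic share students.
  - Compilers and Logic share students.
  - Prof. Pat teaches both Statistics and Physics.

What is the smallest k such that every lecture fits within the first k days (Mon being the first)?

With at most 1 per day and 5 lectures, at least 5 days are needed.
5 works (last occupied day: Fri): for example Ethics -> Thu; Statistics -> Tue; Compilers -> Mon; Logic -> Fri; Physics -> Wed.

5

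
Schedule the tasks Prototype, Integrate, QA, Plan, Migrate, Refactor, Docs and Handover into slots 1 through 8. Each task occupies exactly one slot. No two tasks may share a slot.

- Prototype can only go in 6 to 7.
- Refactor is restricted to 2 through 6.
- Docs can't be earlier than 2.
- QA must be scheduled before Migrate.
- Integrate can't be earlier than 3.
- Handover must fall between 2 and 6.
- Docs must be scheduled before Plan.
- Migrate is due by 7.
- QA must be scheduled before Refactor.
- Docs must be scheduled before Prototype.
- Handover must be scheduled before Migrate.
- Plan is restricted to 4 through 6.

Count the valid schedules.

Splitting on Prototype: it can be 6 (10), 7 (27). Listing each branch's schedules as (Integrate, QA, Plan, Migrate, Refactor, Docs, Handover):
Prototype=6: (8,1,4,7,2,3,5) (8,1,4,7,3,2,5) (8,1,4,7,5,2,3) (8,1,4,7,5,3,2) (8,1,5,7,2,3,4) (8,1,5,7,2,4,3) (8,1,5,7,3,2,4) (8,1,5,7,3,4,2) (8,1,5,7,4,2,3) (8,1,5,7,4,3,2) — 10.
Prototype=7: (8,1,4,5,6,2,3) (8,1,4,5,6,3,2) (8,1,4,6,2,3,5) (8,1,4,6,3,2,5) (8,1,4,6,5,2,3) (8,1,4,6,5,3,2) (8,1,5,3,6,4,2) (8,1,5,4,6,2,3) (8,1,5,4,6,3,2) (8,1,5,6,2,3,4) (8,1,5,6,2,4,3) (8,1,5,6,3,2,4) (8,1,5,6,3,4,2) (8,1,5,6,4,2,3) (8,1,5,6,4,3,2) (8,1,6,3,4,5,2) (8,1,6,3,5,4,2) (8,1,6,4,2,5,3) (8,1,6,4,3,5,2) (8,1,6,4,5,2,3) (8,1,6,4,5,3,2) (8,1,6,5,2,3,4) (8,1,6,5,2,4,3) (8,1,6,5,3,2,4) (8,1,6,5,3,4,2) (8,1,6,5,4,2,3) (8,1,6,5,4,3,2) — 27.
Summing: 10 + 27 = 37.

37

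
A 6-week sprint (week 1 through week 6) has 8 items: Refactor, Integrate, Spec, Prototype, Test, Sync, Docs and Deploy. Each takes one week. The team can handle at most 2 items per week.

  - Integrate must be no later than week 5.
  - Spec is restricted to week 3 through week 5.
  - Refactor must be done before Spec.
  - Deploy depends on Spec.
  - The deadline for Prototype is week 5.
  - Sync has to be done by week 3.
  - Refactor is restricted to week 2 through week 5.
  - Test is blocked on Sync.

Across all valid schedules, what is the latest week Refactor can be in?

Refactor is available from week 2; Refactor's own window allows nothing later than week 5; downstream work caps Refactor at week 4.
Refactor at week 4 is achievable: Docs=week 3; Deploy=week 6; Integrate=week 1; Test=week 2; Prototype=week 2; Sync=week 1; Refactor=week 4; Spec=week 5.

week 4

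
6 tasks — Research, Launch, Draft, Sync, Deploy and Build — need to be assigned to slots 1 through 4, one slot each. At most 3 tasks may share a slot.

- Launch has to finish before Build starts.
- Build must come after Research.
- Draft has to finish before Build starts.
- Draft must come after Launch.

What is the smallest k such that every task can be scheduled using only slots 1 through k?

3

The precedence chain requires at least 3 distinct slots.
With at most 3 per slot and 6 tasks, at least 2 slots are needed.
3 works (last occupied slot: 3): for example Draft=2; Deploy=2; Research=1; Build=3; Launch=1; Sync=1.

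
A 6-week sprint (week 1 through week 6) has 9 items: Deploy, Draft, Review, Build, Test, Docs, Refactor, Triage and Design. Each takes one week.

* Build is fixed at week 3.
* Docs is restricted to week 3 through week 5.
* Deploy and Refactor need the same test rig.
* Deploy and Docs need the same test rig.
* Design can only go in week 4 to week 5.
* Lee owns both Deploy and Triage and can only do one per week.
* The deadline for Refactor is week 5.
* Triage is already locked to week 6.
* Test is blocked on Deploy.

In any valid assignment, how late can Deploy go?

week 5

Downstream work caps Deploy at week 5.
Deploy at week 5 is achievable: Refactor=week 1; Review=week 1; Design=week 4; Build=week 3; Triage=week 6; Docs=week 3; Deploy=week 5; Draft=week 1; Test=week 6.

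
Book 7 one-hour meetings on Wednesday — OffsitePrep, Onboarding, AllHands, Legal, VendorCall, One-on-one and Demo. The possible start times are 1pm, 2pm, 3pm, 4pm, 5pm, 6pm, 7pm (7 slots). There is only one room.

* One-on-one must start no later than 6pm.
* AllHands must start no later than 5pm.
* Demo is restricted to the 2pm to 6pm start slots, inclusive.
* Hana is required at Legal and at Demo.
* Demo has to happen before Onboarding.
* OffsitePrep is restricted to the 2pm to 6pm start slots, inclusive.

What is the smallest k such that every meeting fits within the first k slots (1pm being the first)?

The precedence chain requires at least 2 distinct slots.
With at most 1 per slot and 7 meetings, at least 7 slots are needed.
Propagating the time windows through the other constraints, Onboarding can't land before 3pm — that is slot 3 counting from 1pm — so the schedule must run through at least 3 slots.
7 works (last occupied slot: 7pm): for example One-on-one -> 4pm, VendorCall -> 7pm, Demo -> 2pm, OffsitePrep -> 3pm, AllHands -> 1pm, Legal -> 6pm, Onboarding -> 5pm.

7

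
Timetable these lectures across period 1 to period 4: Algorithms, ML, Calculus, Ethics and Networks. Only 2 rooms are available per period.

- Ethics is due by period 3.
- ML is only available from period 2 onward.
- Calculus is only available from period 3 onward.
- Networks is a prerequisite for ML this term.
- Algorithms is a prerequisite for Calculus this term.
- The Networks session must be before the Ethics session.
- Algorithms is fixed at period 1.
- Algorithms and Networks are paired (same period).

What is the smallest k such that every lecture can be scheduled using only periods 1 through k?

3 periods

The precedence chain requires at least 2 distinct periods.
With at most 2 per period and 5 lectures, at least 3 periods are needed.
Calculus can't be placed before period 3, so the schedule must run through at least period 3.
3 works (last occupied period: period 3): for example Ethics=period 2; ML=period 2; Networks=period 1; Algorithms=period 1; Calculus=period 3.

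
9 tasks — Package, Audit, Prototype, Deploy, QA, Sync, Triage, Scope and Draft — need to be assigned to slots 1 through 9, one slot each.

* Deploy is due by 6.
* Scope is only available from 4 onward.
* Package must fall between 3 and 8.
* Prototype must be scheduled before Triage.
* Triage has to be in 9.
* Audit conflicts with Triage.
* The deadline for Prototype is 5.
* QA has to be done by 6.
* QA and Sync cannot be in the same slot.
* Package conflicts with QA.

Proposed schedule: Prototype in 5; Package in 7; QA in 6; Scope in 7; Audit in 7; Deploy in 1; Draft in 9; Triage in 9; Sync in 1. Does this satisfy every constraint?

Yes, all constraints hold

The deadline for Prototype is 5 — holds.
Prototype must be scheduled before Triage — holds.
Triage has to be in 9 — holds.
Package must fall between 3 and 8 — holds.
Deploy is due by 6 — holds.
QA and Sync cannot be in the same slot — holds.
Scope is only available from 4 onward — holds.
Audit conflicts with Triage — holds.
QA has to be done by 6 — holds.
Package conflicts with QA — holds.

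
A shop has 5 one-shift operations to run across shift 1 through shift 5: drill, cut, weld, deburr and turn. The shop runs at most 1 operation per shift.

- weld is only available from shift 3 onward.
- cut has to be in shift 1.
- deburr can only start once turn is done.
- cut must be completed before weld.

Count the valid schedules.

Splitting on drill: it can be shift 2 (3), shift 3 (2), shift 4 (2), shift 5 (2). Listing each branch's schedules as (cut, weld, deburr, turn) by shift number:
drill=shift 2: (1,3,5,4) (1,4,5,3) (1,5,4,3) — 3.
drill=shift 3: (1,4,5,2) (1,5,4,2) — 2.
drill=shift 4: (1,3,5,2) (1,5,3,2) — 2.
drill=shift 5: (1,3,4,2) (1,4,3,2) — 2.
Summing: 3 + 2 + 2 + 2 = 9.

9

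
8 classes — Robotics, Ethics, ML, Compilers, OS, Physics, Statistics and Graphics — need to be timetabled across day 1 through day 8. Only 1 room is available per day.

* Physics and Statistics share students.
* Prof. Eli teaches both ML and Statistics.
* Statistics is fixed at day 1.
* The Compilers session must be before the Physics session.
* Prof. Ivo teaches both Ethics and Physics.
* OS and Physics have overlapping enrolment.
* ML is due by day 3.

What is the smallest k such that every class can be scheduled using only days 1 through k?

The precedence chain requires at least 2 distinct days.
With at most 1 per day and 8 classes, at least 8 days are needed.
8 works (last occupied day: day 8): for example Statistics=day 1, OS=day 7, Graphics=day 8, Robotics=day 5, Compilers=day 3, ML=day 2, Physics=day 4, Ethics=day 6.

8 days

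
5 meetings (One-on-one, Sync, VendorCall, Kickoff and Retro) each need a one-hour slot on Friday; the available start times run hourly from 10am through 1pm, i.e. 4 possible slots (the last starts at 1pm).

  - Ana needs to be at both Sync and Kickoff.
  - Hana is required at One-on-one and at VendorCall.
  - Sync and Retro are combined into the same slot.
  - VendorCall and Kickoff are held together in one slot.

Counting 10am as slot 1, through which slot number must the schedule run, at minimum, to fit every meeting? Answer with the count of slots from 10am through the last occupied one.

2 slots

Could 1 slot be enough, i.e. nothing placed later than 10am? No: VendorCall can't share with One-on-one (10am) → nothing is left.
So 1 slot is not enough.
2 works (last occupied slot: 11am): for example Sync=10am; Retro=10am; VendorCall=11am; One-on-one=10am; Kickoff=11am.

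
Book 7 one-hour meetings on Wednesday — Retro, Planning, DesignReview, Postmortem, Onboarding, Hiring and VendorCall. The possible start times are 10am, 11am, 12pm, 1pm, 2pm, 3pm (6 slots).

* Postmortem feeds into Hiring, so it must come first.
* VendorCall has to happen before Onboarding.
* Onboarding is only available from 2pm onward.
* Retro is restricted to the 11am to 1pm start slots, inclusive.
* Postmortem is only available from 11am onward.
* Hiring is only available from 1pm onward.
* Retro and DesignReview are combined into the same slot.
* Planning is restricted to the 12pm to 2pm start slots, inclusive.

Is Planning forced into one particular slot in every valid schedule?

Planning can be 12pm (e.g. Postmortem=11am; Hiring=1pm; Retro=11am; DesignReview=11am; Onboarding=2pm; Planning=12pm; VendorCall=10am) or 1pm (e.g. Hiring=1pm, Retro=11am, DesignReview=11am, Onboarding=2pm, Postmortem=11am, Planning=1pm, VendorCall=10am).

No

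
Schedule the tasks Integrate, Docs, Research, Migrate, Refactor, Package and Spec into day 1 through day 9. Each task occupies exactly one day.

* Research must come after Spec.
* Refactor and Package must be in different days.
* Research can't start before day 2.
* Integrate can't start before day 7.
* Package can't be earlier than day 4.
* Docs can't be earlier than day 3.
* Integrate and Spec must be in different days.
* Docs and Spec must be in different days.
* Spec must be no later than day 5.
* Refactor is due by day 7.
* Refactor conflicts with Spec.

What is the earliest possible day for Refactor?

Refactor's own window allows nothing later than day 7.
Refactor at day 1 is achievable: Refactor -> day 1, Integrate -> day 7, Spec -> day 2, Package -> day 4, Research -> day 3, Docs -> day 3, Migrate -> day 1.

day 1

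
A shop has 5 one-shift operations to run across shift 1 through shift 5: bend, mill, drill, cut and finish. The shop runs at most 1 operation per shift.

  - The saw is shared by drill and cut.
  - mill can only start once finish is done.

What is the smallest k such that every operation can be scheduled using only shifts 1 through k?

5

The precedence chain requires at least 2 distinct shifts.
With at most 1 per shift and 5 operations, at least 5 shifts are needed.
5 works (last occupied shift: shift 5): for example drill in shift 4, cut in shift 5, finish in shift 1, mill in shift 2, bend in shift 3.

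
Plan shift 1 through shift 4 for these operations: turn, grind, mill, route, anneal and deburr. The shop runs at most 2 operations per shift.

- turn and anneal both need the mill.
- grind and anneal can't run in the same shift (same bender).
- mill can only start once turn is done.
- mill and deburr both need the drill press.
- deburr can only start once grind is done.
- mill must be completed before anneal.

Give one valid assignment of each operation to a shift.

mill -> shift 2; turn -> shift 1; anneal -> shift 3; route -> shift 2; deburr -> shift 3; grind -> shift 1

Checking: mill(shift 2) before anneal(shift 3); grind(shift 1) before deburr(shift 3); turn(shift 1) before mill(shift 2); grind(shift 1) != anneal(shift 3); turn(shift 1) != anneal(shift 3); mill(shift 2) != deburr(shift 3); max 2 per shift (cap 2).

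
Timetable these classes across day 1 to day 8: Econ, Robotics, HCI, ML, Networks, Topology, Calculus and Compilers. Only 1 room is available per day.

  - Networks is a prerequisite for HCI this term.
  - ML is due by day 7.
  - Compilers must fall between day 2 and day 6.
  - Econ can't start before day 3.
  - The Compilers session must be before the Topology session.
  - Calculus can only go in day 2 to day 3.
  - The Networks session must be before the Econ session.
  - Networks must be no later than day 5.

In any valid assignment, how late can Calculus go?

day 3

Calculus is available from day 2; Calculus's own window allows nothing later than day 3.
Calculus at day 3 is achievable: Robotics -> day 8, Econ -> day 4, Networks -> day 1, HCI -> day 6, Topology -> day 7, Calculus -> day 3, ML -> day 5, Compilers -> day 2.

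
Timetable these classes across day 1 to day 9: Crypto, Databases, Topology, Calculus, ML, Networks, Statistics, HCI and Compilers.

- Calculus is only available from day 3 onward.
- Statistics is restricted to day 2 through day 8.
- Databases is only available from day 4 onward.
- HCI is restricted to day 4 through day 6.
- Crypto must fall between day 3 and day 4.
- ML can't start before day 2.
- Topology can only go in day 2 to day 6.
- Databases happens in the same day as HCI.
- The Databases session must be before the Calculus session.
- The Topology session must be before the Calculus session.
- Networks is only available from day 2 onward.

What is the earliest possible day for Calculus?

Calculus is available from day 3; precedence pushes Calculus to at least day 5.
Calculus at day 5 is achievable: Compilers=day 1, Networks=day 2, Calculus=day 5, Databases=day 4, ML=day 2, Crypto=day 3, Topology=day 2, Statistics=day 2, HCI=day 4.

day 5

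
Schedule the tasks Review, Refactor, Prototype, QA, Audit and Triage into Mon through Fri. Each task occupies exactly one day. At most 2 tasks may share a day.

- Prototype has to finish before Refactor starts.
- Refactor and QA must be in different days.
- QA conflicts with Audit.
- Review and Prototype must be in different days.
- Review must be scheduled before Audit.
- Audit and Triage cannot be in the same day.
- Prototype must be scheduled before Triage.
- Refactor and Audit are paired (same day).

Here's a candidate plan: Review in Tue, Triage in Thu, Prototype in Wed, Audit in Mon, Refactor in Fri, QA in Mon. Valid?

Invalid. QA conflicts with Audit.

Prototype has to finish before Refactor starts — holds.
Refactor and Audit are paired (same day) — violated.
Refactor and QA must be in different days — holds.
Review must be scheduled before Audit — violated.
At most 2 tasks may share a day — holds.
QA conflicts with Audit — violated.
Review and Prototype must be in different days — holds.
Audit and Triage cannot be in the same day — holds.
Prototype must be scheduled before Triage — holds.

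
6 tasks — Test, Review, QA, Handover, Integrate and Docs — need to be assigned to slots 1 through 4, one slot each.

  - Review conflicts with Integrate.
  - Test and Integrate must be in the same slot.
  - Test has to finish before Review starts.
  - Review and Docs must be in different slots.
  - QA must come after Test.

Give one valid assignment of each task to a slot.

Docs -> 1; Integrate -> 1; Handover -> 1; Review -> 2; Test -> 1; QA -> 2

Checking: Test(1) before Review(2); Test(1) before QA(2); Review(2) != Integrate(1); Review(2) != Docs(1); Test = Integrate = 1.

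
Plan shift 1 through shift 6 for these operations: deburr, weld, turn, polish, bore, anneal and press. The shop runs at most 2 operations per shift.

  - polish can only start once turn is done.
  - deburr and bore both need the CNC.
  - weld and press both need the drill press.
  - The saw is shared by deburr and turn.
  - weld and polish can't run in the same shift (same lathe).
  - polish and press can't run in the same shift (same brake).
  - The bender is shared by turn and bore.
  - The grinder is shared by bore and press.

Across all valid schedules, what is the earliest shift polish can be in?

shift 2

Precedence pushes polish to at least shift 2.
polish at shift 2 is achievable: polish=shift 2; bore=shift 3; weld=shift 1; press=shift 4; turn=shift 1; anneal=shift 3; deburr=shift 2.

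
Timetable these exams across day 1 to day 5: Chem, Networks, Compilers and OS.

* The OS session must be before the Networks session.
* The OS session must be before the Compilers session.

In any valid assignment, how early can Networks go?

day 2

Precedence pushes Networks to at least day 2.
Networks at day 2 is achievable: Networks=day 2, OS=day 1, Chem=day 1, Compilers=day 2.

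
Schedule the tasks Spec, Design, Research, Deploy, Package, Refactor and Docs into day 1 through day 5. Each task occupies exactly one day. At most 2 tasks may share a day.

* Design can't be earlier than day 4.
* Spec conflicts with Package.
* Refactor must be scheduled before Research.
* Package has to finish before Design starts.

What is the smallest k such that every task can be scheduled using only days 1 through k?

4

The precedence chain requires at least 2 distinct days.
With at most 2 per day and 7 tasks, at least 4 days are needed.
Design can't be placed before day 4, so the schedule must run through at least day 4.
4 works (last occupied day: day 4): for example Research in day 2; Refactor in day 1; Design in day 4; Deploy in day 3; Spec in day 2; Docs in day 3; Package in day 1.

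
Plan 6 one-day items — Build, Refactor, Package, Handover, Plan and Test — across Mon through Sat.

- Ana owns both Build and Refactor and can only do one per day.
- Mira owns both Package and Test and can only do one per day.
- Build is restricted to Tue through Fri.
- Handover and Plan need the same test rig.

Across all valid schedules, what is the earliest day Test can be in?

Test at Mon is achievable: Handover=Mon; Package=Tue; Refactor=Mon; Build=Tue; Test=Mon; Plan=Tue.

Mon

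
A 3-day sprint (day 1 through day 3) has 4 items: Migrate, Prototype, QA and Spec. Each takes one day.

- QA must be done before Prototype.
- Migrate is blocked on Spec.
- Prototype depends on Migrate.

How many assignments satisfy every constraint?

Enumerating: Migrate=day 2; Prototype=day 3; QA=day 1; Spec=day 1 | Spec -> day 1, Prototype -> day 3, Migrate -> day 2, QA -> day 2.

2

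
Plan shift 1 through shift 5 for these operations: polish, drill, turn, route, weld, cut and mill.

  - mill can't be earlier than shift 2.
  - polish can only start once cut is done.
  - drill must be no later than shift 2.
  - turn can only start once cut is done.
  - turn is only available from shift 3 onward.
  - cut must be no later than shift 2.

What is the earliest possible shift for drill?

Drill's own window allows nothing later than shift 2.
drill at shift 1 is achievable: turn=shift 3; drill=shift 1; mill=shift 2; cut=shift 1; route=shift 1; polish=shift 2; weld=shift 1.

shift 1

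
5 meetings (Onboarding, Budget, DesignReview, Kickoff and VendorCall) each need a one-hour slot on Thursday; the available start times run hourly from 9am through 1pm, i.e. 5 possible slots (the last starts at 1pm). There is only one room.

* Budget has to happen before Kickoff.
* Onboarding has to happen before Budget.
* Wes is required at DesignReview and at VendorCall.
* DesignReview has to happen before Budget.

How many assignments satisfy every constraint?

Splitting on Onboarding: it can be 9am (4), 10am (4), 11am (2). Listing each branch's schedules as (Budget, DesignReview, Kickoff, VendorCall):
Onboarding=9am: (11am,10am,12pm,1pm) (11am,10am,1pm,12pm) (12pm,10am,1pm,11am) (12pm,11am,1pm,10am) — 4.
Onboarding=10am: (11am,9am,12pm,1pm) (11am,9am,1pm,12pm) (12pm,9am,1pm,11am) (12pm,11am,1pm,9am) — 4.
Onboarding=11am: (12pm,9am,1pm,10am) (12pm,10am,1pm,9am) — 2.
Summing: 4 + 4 + 2 = 10.

10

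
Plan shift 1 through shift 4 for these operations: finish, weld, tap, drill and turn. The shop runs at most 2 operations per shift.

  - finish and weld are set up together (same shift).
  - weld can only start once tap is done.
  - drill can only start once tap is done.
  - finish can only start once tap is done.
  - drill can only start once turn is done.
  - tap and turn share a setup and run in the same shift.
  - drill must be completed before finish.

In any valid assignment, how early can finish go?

Precedence pushes finish to at least shift 3.
finish at shift 3 is achievable: tap in shift 1; drill in shift 2; weld in shift 3; finish in shift 3; turn in shift 1.

shift 3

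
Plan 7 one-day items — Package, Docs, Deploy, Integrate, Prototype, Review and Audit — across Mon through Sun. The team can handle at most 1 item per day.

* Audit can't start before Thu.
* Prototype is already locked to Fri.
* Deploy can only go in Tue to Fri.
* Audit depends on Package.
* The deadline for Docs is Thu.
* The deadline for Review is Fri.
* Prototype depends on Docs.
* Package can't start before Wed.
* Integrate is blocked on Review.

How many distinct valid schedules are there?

Splitting on Package: it can be Wed (8), Thu (8), Sat (9). Listing each branch's schedules as (Docs, Deploy, Integrate, Prototype, Review, Audit):
Package=Wed: (Mon,Tue,Sat,Fri,Thu,Sun) (Mon,Tue,Sun,Fri,Thu,Sat) (Mon,Thu,Sat,Fri,Tue,Sun) (Mon,Thu,Sun,Fri,Tue,Sat) (Tue,Thu,Sat,Fri,Mon,Sun) (Tue,Thu,Sun,Fri,Mon,Sat) (Thu,Tue,Sat,Fri,Mon,Sun) (Thu,Tue,Sun,Fri,Mon,Sat) — 8.
Package=Thu: (Mon,Tue,Sat,Fri,Wed,Sun) (Mon,Tue,Sun,Fri,Wed,Sat) (Mon,Wed,Sat,Fri,Tue,Sun) (Mon,Wed,Sun,Fri,Tue,Sat) (Tue,Wed,Sat,Fri,Mon,Sun) (Tue,Wed,Sun,Fri,Mon,Sat) (Wed,Tue,Sat,Fri,Mon,Sun) (Wed,Tue,Sun,Fri,Mon,Sat) — 8.
Package=Sat: (Mon,Tue,Thu,Fri,Wed,Sun) (Mon,Wed,Thu,Fri,Tue,Sun) (Mon,Thu,Wed,Fri,Tue,Sun) (Tue,Wed,Thu,Fri,Mon,Sun) (Tue,Thu,Wed,Fri,Mon,Sun) (Wed,Tue,Thu,Fri,Mon,Sun) (Wed,Thu,Tue,Fri,Mon,Sun) (Thu,Tue,Wed,Fri,Mon,Sun) (Thu,Wed,Tue,Fri,Mon,Sun) — 9.
Summing: 8 + 8 + 9 = 25.

25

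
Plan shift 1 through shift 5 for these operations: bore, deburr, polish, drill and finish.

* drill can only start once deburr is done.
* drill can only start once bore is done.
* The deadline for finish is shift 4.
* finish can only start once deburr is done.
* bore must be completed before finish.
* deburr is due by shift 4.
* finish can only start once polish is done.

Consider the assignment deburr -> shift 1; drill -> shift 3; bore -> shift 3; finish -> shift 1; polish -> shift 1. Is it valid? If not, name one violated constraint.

finish can only start once polish is done — violated.
The deadline for finish is shift 4 — holds.
finish can only start once deburr is done — violated.
bore must be completed before finish — violated.
deburr is due by shift 4 — holds.
drill can only start once deburr is done — holds.
drill can only start once bore is done — violated.

No. bore must be completed before finish is not satisfied.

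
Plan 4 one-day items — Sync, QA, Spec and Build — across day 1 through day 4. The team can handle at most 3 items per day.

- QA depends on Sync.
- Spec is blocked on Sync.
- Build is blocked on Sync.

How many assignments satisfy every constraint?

36

Splitting on Sync: it can be day 1 (27), day 2 (8), day 3 (1). Listing each branch's schedules as (QA, Spec, Build) by day number:
Sync=day 1: (2,2,2) (2,2,3) (2,2,4) (2,3,2) (2,3,3) (2,3,4) (2,4,2) (2,4,3) (2,4,4) (3,2,2) (3,2,3) (3,2,4) (3,3,2) (3,3,3) (3,3,4) (3,4,2) (3,4,3) (3,4,4) (4,2,2) (4,2,3) (4,2,4) (4,3,2) (4,3,3) (4,3,4) (4,4,2) (4,4,3) (4,4,4) — 27.
Sync=day 2: (3,3,3) (3,3,4) (3,4,3) (3,4,4) (4,3,3) (4,3,4) (4,4,3) (4,4,4) — 8.
Sync=day 3: (4,4,4) — 1.
Summing: 27 + 8 + 1 = 36.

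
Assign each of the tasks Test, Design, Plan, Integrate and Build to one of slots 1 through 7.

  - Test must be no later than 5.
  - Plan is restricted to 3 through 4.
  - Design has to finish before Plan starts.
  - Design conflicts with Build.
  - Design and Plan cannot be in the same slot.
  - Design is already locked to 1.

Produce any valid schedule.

Plan=3; Design=1; Test=1; Build=2; Integrate=1

Checking: Design(1) before Plan(3); Design(1) != Plan(3); Design(1) != Build(2); Plan=3 in [3,4]; Design=1 in [1,1]; Test=1 in [1,5].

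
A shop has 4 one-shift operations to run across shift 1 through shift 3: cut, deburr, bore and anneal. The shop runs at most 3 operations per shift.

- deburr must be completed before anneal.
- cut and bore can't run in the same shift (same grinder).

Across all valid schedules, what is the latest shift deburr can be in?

shift 2

Downstream work caps deburr at shift 2.
deburr at shift 2 is achievable: cut -> shift 1; bore -> shift 2; deburr -> shift 2; anneal -> shift 3.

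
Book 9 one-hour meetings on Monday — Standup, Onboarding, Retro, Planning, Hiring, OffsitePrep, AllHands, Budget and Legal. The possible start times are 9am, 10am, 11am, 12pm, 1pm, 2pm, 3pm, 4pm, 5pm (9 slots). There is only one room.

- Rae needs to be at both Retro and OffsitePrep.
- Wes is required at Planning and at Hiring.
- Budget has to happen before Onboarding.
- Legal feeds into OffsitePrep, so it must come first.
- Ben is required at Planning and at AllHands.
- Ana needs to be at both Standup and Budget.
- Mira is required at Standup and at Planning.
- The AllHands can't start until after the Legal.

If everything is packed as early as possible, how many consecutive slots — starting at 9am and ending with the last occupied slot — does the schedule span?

The precedence chain requires at least 2 distinct slots.
With at most 1 per slot and 9 meetings, at least 9 slots are needed.
9 works (last occupied slot: 5pm): for example Onboarding in 11am, Retro in 3pm, Legal in 9am, Planning in 4pm, OffsitePrep in 12pm, Hiring in 5pm, Budget in 10am, AllHands in 1pm, Standup in 2pm.

9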